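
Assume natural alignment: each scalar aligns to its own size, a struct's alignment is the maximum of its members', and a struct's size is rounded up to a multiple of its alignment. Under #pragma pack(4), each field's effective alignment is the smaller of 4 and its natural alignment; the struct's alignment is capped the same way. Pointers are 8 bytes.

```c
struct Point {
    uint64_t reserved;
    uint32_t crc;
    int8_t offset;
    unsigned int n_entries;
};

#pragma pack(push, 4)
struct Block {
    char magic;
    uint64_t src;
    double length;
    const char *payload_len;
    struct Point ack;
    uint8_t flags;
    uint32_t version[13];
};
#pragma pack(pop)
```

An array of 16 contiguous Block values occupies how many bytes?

Point: @0: reserved [8B, align 8] → 8; @8: crc [4B, align 4] → 12; @12: offset [1B, align 1] → 13; +3 pad (align 4); @16: n_entries [4B, align 4] → 20; +4 tail pad (align 8); size 24, align 8
@0: magic [1B, align 1] → 1
+3 pad (align 4)
@4: src [8B, align 4] → 12
@12: length [8B, align 4] → 20
@20: payload_len [8B, align 4] → 28
@28: ack [24B, align 4] → 52
@52: flags [1B, align 1] → 53
+3 pad (align 4)
@56: version [52B, align 4] → 108
size 108, align 4
array of 16: 16 × 108 = 1728

1728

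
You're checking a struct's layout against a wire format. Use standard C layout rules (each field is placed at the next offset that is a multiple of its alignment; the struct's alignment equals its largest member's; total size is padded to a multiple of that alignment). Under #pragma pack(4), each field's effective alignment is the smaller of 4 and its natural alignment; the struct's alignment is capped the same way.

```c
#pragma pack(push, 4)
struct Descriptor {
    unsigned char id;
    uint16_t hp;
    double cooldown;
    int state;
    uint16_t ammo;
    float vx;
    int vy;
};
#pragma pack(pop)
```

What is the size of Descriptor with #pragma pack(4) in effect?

0..1  id  (1B, 1-aligned)
1..2  -- padding (1B)
2..4  hp  (2B, 2-aligned)
4..12  cooldown  (8B, 4-aligned)
12..16  state  (4B, 4-aligned)
16..18  ammo  (2B, 2-aligned)
18..20  -- padding (2B)
20..24  vx  (4B, 4-aligned)
24..28  vy  (4B, 4-aligned)
sizeof = 28, alignof = 4

28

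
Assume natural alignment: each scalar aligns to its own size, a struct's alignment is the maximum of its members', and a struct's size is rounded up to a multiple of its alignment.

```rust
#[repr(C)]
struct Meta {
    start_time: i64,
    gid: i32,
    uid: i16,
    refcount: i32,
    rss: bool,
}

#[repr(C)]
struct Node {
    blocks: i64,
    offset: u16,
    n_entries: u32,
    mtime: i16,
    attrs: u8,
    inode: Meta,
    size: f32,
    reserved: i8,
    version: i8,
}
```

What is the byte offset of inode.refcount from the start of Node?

Meta: start_time at 0 (size 8, align 8) → ends 8; gid at 8 (size 4, align 4) → ends 12; uid at 12 (size 2, align 2) → ends 14; pad 2 to align 4 for refcount; refcount at 16 (size 4, align 4) → ends 20; rss at 20 (size 1, align 1) → ends 21; tail pad 3 to reach multiple of 8; total 24 bytes, alignment 8
blocks at 0 (size 8, align 8) → ends 8
offset at 8 (size 2, align 2) → ends 10
pad 2 to align 4 for n_entries
n_entries at 12 (size 4, align 4) → ends 16
mtime at 16 (size 2, align 2) → ends 18
attrs at 18 (size 1, align 1) → ends 19
pad 5 to align 8 for inode
inode at 24 (size 24, align 8) → ends 48
within Meta: refcount at 16
24 + 16 = 40

40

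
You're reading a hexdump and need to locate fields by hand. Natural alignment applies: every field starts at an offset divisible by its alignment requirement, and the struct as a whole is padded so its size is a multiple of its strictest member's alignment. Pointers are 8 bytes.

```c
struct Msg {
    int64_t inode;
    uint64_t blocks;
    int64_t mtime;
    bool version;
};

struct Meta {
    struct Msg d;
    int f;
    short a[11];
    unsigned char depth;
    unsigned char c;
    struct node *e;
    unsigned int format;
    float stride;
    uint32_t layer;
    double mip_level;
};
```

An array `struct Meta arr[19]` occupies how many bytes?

Msg: inode at 0 (size 8, align 8) → ends 8; blocks at 8 (size 8, align 8) → ends 16; mtime at 16 (size 8, align 8) → ends 24; version at 24 (size 1, align 1) → ends 25; tail pad 7 to reach multiple of 8; total 32 bytes, alignment 8
d at 0 (size 32, align 8) → ends 32
f at 32 (size 4, align 4) → ends 36
a at 36 (size 22, align 2) → ends 58
depth at 58 (size 1, align 1) → ends 59
c at 59 (size 1, align 1) → ends 60
pad 4 to align 8 for e
e at 64 (size 8, align 8) → ends 72
format at 72 (size 4, align 4) → ends 76
stride at 76 (size 4, align 4) → ends 80
layer at 80 (size 4, align 4) → ends 84
pad 4 to align 8 for mip_level
mip_level at 88 (size 8, align 8) → ends 96
total 96 bytes, alignment 8
array of 19: 19 × 96 = 1824

1824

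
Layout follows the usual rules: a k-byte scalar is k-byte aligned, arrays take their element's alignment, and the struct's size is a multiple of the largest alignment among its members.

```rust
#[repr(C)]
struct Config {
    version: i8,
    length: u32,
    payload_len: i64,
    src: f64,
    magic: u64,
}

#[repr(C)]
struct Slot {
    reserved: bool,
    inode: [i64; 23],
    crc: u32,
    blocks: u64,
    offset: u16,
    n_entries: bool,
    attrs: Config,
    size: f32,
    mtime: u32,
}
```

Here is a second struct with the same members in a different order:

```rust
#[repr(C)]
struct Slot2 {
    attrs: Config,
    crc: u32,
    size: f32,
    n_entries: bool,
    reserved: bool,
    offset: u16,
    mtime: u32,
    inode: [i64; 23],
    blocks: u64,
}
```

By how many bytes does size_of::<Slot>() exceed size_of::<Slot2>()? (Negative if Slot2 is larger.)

16

Config: version at 0 (size 1, align 1) → ends 1; pad 3 to align 4 for length; length at 4 (size 4, align 4) → ends 8; payload_len at 8 (size 8, align 8) → ends 16; src at 16 (size 8, align 8) → ends 24; magic at 24 (size 8, align 8) → ends 32; total 32 bytes, alignment 8
reserved at 0 (size 1, align 1) → ends 1
pad 7 to align 8 for inode
inode at 8 (size 184, align 8) → ends 192
crc at 192 (size 4, align 4) → ends 196
pad 4 to align 8 for blocks
blocks at 200 (size 8, align 8) → ends 208
offset at 208 (size 2, align 2) → ends 210
n_entries at 210 (size 1, align 1) → ends 211
pad 5 to align 8 for attrs
attrs at 216 (size 32, align 8) → ends 248
size at 248 (size 4, align 4) → ends 252
mtime at 252 (size 4, align 4) → ends 256
total 256 bytes, alignment 8
— Slot2 —
attrs at 0 (size 32, align 8) → ends 32
crc at 32 (size 4, align 4) → ends 36
size at 36 (size 4, align 4) → ends 40
n_entries at 40 (size 1, align 1) → ends 41
reserved at 41 (size 1, align 1) → ends 42
offset at 42 (size 2, align 2) → ends 44
mtime at 44 (size 4, align 4) → ends 48
inode at 48 (size 184, align 8) → ends 232
blocks at 232 (size 8, align 8) → ends 240
total 240 bytes, alignment 8
256 − 240 = 16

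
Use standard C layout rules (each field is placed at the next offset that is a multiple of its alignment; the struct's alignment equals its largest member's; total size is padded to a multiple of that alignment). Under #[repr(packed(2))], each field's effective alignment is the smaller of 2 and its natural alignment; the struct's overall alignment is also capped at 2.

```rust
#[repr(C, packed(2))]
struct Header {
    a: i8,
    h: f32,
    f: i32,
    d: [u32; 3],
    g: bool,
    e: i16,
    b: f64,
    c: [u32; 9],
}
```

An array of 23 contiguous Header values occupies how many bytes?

1610

0..1  a  (1B, 1-aligned)
1..2  -- padding (1B)
2..6  h  (4B, 2-aligned)
6..10  f  (4B, 2-aligned)
10..22  d  (12B, 2-aligned)
22..23  g  (1B, 1-aligned)
23..24  -- padding (1B)
24..26  e  (2B, 2-aligned)
26..34  b  (8B, 2-aligned)
34..70  c  (36B, 2-aligned)
sizeof = 70, alignof = 2
array of 23: 23 × 70 = 1610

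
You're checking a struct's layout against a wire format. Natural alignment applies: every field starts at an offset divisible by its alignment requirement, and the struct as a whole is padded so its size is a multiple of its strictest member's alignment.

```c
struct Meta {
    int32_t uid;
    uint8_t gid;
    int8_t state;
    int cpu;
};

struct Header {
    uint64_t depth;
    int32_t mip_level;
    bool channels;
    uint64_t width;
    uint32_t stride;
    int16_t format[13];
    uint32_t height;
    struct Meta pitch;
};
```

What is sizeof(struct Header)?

72

Meta: uid at 0 (size 4, align 4) → ends 4; gid at 4 (size 1, align 1) → ends 5; state at 5 (size 1, align 1) → ends 6; pad 2 to align 4 for cpu; cpu at 8 (size 4, align 4) → ends 12; total 12 bytes, alignment 4
depth at 0 (size 8, align 8) → ends 8
mip_level at 8 (size 4, align 4) → ends 12
channels at 12 (size 1, align 1) → ends 13
pad 3 to align 8 for width
width at 16 (size 8, align 8) → ends 24
stride at 24 (size 4, align 4) → ends 28
format at 28 (size 26, align 2) → ends 54
pad 2 to align 4 for height
height at 56 (size 4, align 4) → ends 60
pitch at 60 (size 12, align 4) → ends 72
total 72 bytes, alignment 8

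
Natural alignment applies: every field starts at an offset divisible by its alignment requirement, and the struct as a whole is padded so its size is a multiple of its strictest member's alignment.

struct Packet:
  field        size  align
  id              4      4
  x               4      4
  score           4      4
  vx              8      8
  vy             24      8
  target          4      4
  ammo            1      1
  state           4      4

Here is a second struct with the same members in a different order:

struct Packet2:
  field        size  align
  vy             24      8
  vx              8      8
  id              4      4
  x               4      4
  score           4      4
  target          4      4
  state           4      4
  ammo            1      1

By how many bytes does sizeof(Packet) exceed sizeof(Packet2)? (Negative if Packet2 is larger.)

0..4  id  (4B, 4-aligned)
4..8  x  (4B, 4-aligned)
8..12  score  (4B, 4-aligned)
12..16  -- padding (4B)
16..24  vx  (8B, 8-aligned)
24..48  vy  (24B, 8-aligned)
48..52  target  (4B, 4-aligned)
52..53  ammo  (1B, 1-aligned)
53..56  -- padding (3B)
56..60  state  (4B, 4-aligned)
60..64  -- tail padding (4B)
sizeof = 64, alignof = 8
— Packet2 —
0..24  vy  (24B, 8-aligned)
24..32  vx  (8B, 8-aligned)
32..36  id  (4B, 4-aligned)
36..40  x  (4B, 4-aligned)
40..44  score  (4B, 4-aligned)
44..48  target  (4B, 4-aligned)
48..52  state  (4B, 4-aligned)
52..53  ammo  (1B, 1-aligned)
53..56  -- tail padding (3B)
sizeof = 56, alignof = 8
64 − 56 = 8

8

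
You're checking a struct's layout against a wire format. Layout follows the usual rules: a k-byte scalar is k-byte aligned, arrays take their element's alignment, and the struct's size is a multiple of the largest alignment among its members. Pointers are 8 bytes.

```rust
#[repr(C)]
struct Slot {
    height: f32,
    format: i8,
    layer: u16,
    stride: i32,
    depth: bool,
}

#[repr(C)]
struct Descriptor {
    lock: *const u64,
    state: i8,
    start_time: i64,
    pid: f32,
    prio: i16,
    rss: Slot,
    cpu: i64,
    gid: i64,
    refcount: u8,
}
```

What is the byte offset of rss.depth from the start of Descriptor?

Slot: @0: height [4B, align 4] → 4; @4: format [1B, align 1] → 5; +1 pad (align 2); @6: layer [2B, align 2] → 8; @8: stride [4B, align 4] → 12; @12: depth [1B, align 1] → 13; +3 tail pad (align 4); size 16, align 4
@0: lock [8B, align 8] → 8
@8: state [1B, align 1] → 9
+7 pad (align 8)
@16: start_time [8B, align 8] → 24
@24: pid [4B, align 4] → 28
@28: prio [2B, align 2] → 30
+2 pad (align 4)
@32: rss [16B, align 4] → 48
within Slot: depth at 12
32 + 12 = 44

44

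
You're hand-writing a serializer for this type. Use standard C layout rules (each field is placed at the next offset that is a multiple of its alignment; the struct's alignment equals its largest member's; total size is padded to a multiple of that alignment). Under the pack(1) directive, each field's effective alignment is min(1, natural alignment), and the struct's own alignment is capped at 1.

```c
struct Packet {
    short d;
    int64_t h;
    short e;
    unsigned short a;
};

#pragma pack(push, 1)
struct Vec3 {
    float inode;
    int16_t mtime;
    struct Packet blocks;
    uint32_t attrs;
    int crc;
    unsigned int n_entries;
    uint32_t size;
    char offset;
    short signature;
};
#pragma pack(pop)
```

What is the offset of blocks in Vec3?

Packet: @0: d [2B, align 2] → 2; +6 pad (align 8); @8: h [8B, align 8] → 16; @16: e [2B, align 2] → 18; @18: a [2B, align 2] → 20; +4 tail pad (align 8); size 24, align 8
@0: inode [4B, align 1] → 4
@4: mtime [2B, align 1] → 6
@6: blocks [24B, align 1] → 30

6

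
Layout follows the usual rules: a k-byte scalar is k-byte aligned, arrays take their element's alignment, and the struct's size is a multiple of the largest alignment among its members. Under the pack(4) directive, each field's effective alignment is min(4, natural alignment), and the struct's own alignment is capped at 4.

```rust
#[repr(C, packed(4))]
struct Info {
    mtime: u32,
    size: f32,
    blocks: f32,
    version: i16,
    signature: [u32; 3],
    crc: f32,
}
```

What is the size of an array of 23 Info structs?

mtime at 0 (size 4, align 4) → ends 4
size at 4 (size 4, align 4) → ends 8
blocks at 8 (size 4, align 4) → ends 12
version at 12 (size 2, align 2) → ends 14
pad 2 to align 4 for signature
signature at 16 (size 12, align 4) → ends 28
crc at 28 (size 4, align 4) → ends 32
total 32 bytes, alignment 4
array of 23: 23 × 32 = 736

736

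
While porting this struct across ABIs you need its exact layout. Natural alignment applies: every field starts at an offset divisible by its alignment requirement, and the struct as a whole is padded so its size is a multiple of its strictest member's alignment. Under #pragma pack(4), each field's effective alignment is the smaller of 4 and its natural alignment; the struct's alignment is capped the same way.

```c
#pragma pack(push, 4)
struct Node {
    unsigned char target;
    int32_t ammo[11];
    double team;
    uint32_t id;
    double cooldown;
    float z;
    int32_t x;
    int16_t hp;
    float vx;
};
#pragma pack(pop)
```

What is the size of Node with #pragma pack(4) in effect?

@0: target [1B, align 1] → 1
+3 pad (align 4)
@4: ammo [44B, align 4] → 48
@48: team [8B, align 4] → 56
@56: id [4B, align 4] → 60
@60: cooldown [8B, align 4] → 68
@68: z [4B, align 4] → 72
@72: x [4B, align 4] → 76
@76: hp [2B, align 2] → 78
+2 pad (align 4)
@80: vx [4B, align 4] → 84
size 84, align 4

84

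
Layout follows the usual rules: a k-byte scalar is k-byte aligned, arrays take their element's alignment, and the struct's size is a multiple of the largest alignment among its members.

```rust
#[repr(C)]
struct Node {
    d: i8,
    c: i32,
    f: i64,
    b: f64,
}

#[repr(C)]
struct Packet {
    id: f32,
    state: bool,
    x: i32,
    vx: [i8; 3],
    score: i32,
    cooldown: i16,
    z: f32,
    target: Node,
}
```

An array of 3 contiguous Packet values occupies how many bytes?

Node: d at 0 (size 1, align 1) → ends 1; pad 3 to align 4 for c; c at 4 (size 4, align 4) → ends 8; f at 8 (size 8, align 8) → ends 16; b at 16 (size 8, align 8) → ends 24; total 24 bytes, alignment 8
id at 0 (size 4, align 4) → ends 4
state at 4 (size 1, align 1) → ends 5
pad 3 to align 4 for x
x at 8 (size 4, align 4) → ends 12
vx at 12 (size 3, align 1) → ends 15
pad 1 to align 4 for score
score at 16 (size 4, align 4) → ends 20
cooldown at 20 (size 2, align 2) → ends 22
pad 2 to align 4 for z
z at 24 (size 4, align 4) → ends 28
pad 4 to align 8 for target
target at 32 (size 24, align 8) → ends 56
total 56 bytes, alignment 8
array of 3: 3 × 56 = 168

168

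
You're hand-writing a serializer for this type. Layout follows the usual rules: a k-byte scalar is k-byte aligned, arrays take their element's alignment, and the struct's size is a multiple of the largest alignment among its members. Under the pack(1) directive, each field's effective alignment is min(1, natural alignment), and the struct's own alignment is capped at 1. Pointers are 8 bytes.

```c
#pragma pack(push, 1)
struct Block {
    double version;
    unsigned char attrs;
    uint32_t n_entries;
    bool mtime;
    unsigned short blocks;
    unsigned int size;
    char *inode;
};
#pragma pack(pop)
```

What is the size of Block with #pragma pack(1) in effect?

version at 0 (size 8, align 1) → ends 8
attrs at 8 (size 1, align 1) → ends 9
n_entries at 9 (size 4, align 1) → ends 13
mtime at 13 (size 1, align 1) → ends 14
blocks at 14 (size 2, align 1) → ends 16
size at 16 (size 4, align 1) → ends 20
inode at 20 (size 8, align 1) → ends 28
total 28 bytes, alignment 1

28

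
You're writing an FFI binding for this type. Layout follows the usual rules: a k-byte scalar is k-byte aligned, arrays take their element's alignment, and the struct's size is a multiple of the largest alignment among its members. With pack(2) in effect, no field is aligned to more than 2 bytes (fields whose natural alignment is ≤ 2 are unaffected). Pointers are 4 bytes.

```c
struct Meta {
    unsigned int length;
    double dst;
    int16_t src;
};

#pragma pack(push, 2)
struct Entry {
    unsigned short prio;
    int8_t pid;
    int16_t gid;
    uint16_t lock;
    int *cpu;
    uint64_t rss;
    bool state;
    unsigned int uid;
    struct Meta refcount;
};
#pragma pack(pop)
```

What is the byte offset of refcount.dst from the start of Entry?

34

Meta: 0..4  length  (4B, 4-aligned); 4..8  -- padding (4B); 8..16  dst  (8B, 8-aligned); 16..18  src  (2B, 2-aligned); 18..24  -- tail padding (6B); sizeof = 24, alignof = 8
0..2  prio  (2B, 2-aligned)
2..3  pid  (1B, 1-aligned)
3..4  -- padding (1B)
4..6  gid  (2B, 2-aligned)
6..8  lock  (2B, 2-aligned)
8..12  cpu  (4B, 2-aligned)
12..20  rss  (8B, 2-aligned)
20..21  state  (1B, 1-aligned)
21..22  -- padding (1B)
22..26  uid  (4B, 2-aligned)
26..50  refcount  (24B, 2-aligned)
within Meta: dst at 8
26 + 8 = 34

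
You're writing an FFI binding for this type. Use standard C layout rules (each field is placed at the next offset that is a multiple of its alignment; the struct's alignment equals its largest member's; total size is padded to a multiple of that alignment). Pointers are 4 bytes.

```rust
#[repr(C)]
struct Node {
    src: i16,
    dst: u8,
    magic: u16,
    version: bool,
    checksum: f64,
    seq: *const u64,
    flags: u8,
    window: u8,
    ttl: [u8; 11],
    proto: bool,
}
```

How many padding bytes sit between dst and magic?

0..2  src  (2B, 2-aligned)
2..3  dst  (1B, 1-aligned)
3..4  -- padding (1B)
4..6  magic  (2B, 2-aligned)

1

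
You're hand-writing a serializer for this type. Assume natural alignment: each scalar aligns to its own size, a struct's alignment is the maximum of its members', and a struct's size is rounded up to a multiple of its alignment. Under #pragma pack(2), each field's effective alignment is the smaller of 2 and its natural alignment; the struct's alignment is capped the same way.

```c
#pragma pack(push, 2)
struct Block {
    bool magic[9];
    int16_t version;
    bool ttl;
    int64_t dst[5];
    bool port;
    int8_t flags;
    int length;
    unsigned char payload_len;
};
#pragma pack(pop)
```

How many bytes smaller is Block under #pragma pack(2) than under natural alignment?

10

natural layout:
  magic at 0 (size 9, align 1) → ends 9
  pad 1 to align 2 for version
  version at 10 (size 2, align 2) → ends 12
  ttl at 12 (size 1, align 1) → ends 13
  pad 3 to align 8 for dst
  dst at 16 (size 40, align 8) → ends 56
  port at 56 (size 1, align 1) → ends 57
  flags at 57 (size 1, align 1) → ends 58
  pad 2 to align 4 for length
  length at 60 (size 4, align 4) → ends 64
  payload_len at 64 (size 1, align 1) → ends 65
  tail pad 7 to reach multiple of 8
  total 72 bytes, alignment 8
packed(2) layout:
  magic at 0 (size 9, align 1) → ends 9
  pad 1 to align 2 for version
  version at 10 (size 2, align 2) → ends 12
  ttl at 12 (size 1, align 1) → ends 13
  pad 1 to align 2 for dst
  dst at 14 (size 40, align 2) → ends 54
  port at 54 (size 1, align 1) → ends 55
  flags at 55 (size 1, align 1) → ends 56
  length at 56 (size 4, align 2) → ends 60
  payload_len at 60 (size 1, align 1) → ends 61
  tail pad 1 to reach multiple of 2
  total 62 bytes, alignment 2
72 − 62 = 10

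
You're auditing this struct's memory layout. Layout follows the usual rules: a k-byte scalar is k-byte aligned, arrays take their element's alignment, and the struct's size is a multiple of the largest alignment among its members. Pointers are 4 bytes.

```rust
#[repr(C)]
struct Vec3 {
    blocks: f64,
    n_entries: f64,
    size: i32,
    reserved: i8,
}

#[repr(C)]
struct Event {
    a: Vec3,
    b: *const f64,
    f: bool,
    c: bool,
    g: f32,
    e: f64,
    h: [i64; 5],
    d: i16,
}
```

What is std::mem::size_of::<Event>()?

96 bytes

Vec3: 0..8  blocks  (8B, 8-aligned); 8..16  n_entries  (8B, 8-aligned); 16..20  size  (4B, 4-aligned); 20..21  reserved  (1B, 1-aligned); 21..24  -- tail padding (3B); sizeof = 24, alignof = 8
0..24  a  (24B, 8-aligned)
24..28  b  (4B, 4-aligned)
28..29  f  (1B, 1-aligned)
29..30  c  (1B, 1-aligned)
30..32  -- padding (2B)
32..36  g  (4B, 4-aligned)
36..40  -- padding (4B)
40..48  e  (8B, 8-aligned)
48..88  h  (40B, 8-aligned)
88..90  d  (2B, 2-aligned)
90..96  -- tail padding (6B)
sizeof = 96, alignof = 8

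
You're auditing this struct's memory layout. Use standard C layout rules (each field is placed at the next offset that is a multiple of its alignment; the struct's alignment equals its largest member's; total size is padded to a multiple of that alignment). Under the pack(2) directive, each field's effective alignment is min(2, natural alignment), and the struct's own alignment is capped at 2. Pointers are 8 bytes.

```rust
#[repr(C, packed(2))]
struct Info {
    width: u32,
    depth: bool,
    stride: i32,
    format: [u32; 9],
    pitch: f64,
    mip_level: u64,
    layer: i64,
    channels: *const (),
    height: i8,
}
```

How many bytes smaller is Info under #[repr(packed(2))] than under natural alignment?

8

natural layout:
  width at 0 (size 4, align 4) → ends 4
  depth at 4 (size 1, align 1) → ends 5
  pad 3 to align 4 for stride
  stride at 8 (size 4, align 4) → ends 12
  format at 12 (size 36, align 4) → ends 48
  pitch at 48 (size 8, align 8) → ends 56
  mip_level at 56 (size 8, align 8) → ends 64
  layer at 64 (size 8, align 8) → ends 72
  channels at 72 (size 8, align 8) → ends 80
  height at 80 (size 1, align 1) → ends 81
  tail pad 7 to reach multiple of 8
  total 88 bytes, alignment 8
packed(2) layout:
  width at 0 (size 4, align 2) → ends 4
  depth at 4 (size 1, align 1) → ends 5
  pad 1 to align 2 for stride
  stride at 6 (size 4, align 2) → ends 10
  format at 10 (size 36, align 2) → ends 46
  pitch at 46 (size 8, align 2) → ends 54
  mip_level at 54 (size 8, align 2) → ends 62
  layer at 62 (size 8, align 2) → ends 70
  channels at 70 (size 8, align 2) → ends 78
  height at 78 (size 1, align 1) → ends 79
  tail pad 1 to reach multiple of 2
  total 80 bytes, alignment 2
88 − 80 = 8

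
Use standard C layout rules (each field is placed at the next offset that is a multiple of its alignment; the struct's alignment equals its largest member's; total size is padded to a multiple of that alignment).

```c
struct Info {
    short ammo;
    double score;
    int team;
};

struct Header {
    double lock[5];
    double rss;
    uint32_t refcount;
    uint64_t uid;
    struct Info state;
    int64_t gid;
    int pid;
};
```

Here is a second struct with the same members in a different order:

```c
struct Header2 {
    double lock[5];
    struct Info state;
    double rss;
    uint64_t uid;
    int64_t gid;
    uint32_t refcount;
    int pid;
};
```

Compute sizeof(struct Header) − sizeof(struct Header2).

Info: 0..2  ammo  (2B, 2-aligned); 2..8  -- padding (6B); 8..16  score  (8B, 8-aligned); 16..20  team  (4B, 4-aligned); 20..24  -- tail padding (4B); sizeof = 24, alignof = 8
0..40  lock  (40B, 8-aligned)
40..48  rss  (8B, 8-aligned)
48..52  refcount  (4B, 4-aligned)
52..56  -- padding (4B)
56..64  uid  (8B, 8-aligned)
64..88  state  (24B, 8-aligned)
88..96  gid  (8B, 8-aligned)
96..100  pid  (4B, 4-aligned)
100..104  -- tail padding (4B)
sizeof = 104, alignof = 8
— Header2 —
0..40  lock  (40B, 8-aligned)
40..64  state  (24B, 8-aligned)
64..72  rss  (8B, 8-aligned)
72..80  uid  (8B, 8-aligned)
80..88  gid  (8B, 8-aligned)
88..92  refcount  (4B, 4-aligned)
92..96  pid  (4B, 4-aligned)
sizeof = 96, alignof = 8
104 − 96 = 8

8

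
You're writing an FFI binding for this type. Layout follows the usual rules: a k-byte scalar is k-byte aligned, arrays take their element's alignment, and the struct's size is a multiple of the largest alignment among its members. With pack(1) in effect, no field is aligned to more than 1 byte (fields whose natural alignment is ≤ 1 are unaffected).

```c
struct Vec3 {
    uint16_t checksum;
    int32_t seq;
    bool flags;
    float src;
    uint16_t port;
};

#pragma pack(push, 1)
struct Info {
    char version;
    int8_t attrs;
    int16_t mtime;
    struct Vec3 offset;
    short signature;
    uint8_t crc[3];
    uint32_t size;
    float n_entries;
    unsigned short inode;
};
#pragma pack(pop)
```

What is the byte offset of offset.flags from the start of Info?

Vec3: @0: checksum [2B, align 2] → 2; +2 pad (align 4); @4: seq [4B, align 4] → 8; @8: flags [1B, align 1] → 9; +3 pad (align 4); @12: src [4B, align 4] → 16; @16: port [2B, align 2] → 18; +2 tail pad (align 4); size 20, align 4
@0: version [1B, align 1] → 1
@1: attrs [1B, align 1] → 2
@2: mtime [2B, align 1] → 4
@4: offset [20B, align 1] → 24
within Vec3: flags at 8
4 + 8 = 12

12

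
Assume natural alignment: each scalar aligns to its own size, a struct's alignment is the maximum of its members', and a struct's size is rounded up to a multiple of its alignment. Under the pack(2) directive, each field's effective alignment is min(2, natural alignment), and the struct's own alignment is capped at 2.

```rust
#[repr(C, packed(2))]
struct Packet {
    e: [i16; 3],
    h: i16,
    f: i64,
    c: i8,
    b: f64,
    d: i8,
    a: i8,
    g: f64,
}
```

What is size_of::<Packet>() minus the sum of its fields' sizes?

1

0..6  e  (6B, 2-aligned)
6..8  h  (2B, 2-aligned)
8..16  f  (8B, 2-aligned)
16..17  c  (1B, 1-aligned)
17..18  -- padding (1B)
18..26  b  (8B, 2-aligned)
26..27  d  (1B, 1-aligned)
27..28  a  (1B, 1-aligned)
28..36  g  (8B, 2-aligned)
sizeof = 36, alignof = 2
data bytes 35, size 36 → padding 1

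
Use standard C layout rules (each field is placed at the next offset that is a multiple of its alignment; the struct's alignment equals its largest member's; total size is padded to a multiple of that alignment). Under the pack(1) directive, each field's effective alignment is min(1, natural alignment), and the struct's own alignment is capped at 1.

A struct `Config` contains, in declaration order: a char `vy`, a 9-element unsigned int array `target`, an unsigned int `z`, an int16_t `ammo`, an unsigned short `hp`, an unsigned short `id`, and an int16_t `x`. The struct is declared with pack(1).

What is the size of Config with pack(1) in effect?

0..1  vy  (1B, 1-aligned)
1..37  target  (36B, 1-aligned)
37..41  z  (4B, 1-aligned)
41..43  ammo  (2B, 1-aligned)
43..45  hp  (2B, 1-aligned)
45..47  id  (2B, 1-aligned)
47..49  x  (2B, 1-aligned)
sizeof = 49, alignof = 1

49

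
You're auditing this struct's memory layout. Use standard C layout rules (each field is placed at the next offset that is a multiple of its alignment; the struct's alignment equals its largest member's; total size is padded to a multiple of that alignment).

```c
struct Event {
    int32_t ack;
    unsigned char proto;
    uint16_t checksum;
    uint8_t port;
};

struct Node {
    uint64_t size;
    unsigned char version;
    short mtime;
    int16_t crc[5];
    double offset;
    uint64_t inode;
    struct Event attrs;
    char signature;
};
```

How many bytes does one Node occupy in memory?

56 bytes

Event: 0..4  ack  (4B, 4-aligned); 4..5  proto  (1B, 1-aligned); 5..6  -- padding (1B); 6..8  checksum  (2B, 2-aligned); 8..9  port  (1B, 1-aligned); 9..12  -- tail padding (3B); sizeof = 12, alignof = 4
0..8  size  (8B, 8-aligned)
8..9  version  (1B, 1-aligned)
9..10  -- padding (1B)
10..12  mtime  (2B, 2-aligned)
12..22  crc  (10B, 2-aligned)
22..24  -- padding (2B)
24..32  offset  (8B, 8-aligned)
32..40  inode  (8B, 8-aligned)
40..52  attrs  (12B, 4-aligned)
52..53  signature  (1B, 1-aligned)
53..56  -- tail padding (3B)
sizeof = 56, alignof = 8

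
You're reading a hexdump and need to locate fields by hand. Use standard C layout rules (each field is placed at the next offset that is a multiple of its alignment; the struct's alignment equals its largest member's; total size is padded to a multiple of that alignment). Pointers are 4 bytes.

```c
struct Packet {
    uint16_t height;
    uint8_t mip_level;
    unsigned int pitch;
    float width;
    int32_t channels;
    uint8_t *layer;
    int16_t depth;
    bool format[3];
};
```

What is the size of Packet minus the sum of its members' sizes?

0..2  height  (2B, 2-aligned)
2..3  mip_level  (1B, 1-aligned)
3..4  -- padding (1B)
4..8  pitch  (4B, 4-aligned)
8..12  width  (4B, 4-aligned)
12..16  channels  (4B, 4-aligned)
16..20  layer  (4B, 4-aligned)
20..22  depth  (2B, 2-aligned)
22..25  format  (3B, 1-aligned)
25..28  -- tail padding (3B)
sizeof = 28, alignof = 4
data bytes 24, size 28 → padding 4

4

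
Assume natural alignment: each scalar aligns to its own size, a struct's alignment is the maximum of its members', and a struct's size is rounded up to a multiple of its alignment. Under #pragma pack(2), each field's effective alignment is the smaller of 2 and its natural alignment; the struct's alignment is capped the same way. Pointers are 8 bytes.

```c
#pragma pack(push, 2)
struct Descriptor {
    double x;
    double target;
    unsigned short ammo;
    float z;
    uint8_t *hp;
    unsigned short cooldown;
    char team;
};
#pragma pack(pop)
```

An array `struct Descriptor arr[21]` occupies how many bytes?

0..8  x  (8B, 2-aligned)
8..16  target  (8B, 2-aligned)
16..18  ammo  (2B, 2-aligned)
18..22  z  (4B, 2-aligned)
22..30  hp  (8B, 2-aligned)
30..32  cooldown  (2B, 2-aligned)
32..33  team  (1B, 1-aligned)
33..34  -- tail padding (1B)
sizeof = 34, alignof = 2
array of 21: 21 × 34 = 714

714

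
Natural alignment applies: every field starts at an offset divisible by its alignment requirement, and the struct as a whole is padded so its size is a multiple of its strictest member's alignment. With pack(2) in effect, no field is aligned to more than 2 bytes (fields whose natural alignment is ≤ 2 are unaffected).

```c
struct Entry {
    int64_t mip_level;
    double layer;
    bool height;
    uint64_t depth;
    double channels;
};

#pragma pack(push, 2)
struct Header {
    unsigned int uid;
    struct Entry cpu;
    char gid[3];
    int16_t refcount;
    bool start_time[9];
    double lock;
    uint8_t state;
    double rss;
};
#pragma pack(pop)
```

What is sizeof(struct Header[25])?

Entry: mip_level at 0 (size 8, align 8) → ends 8; layer at 8 (size 8, align 8) → ends 16; height at 16 (size 1, align 1) → ends 17; pad 7 to align 8 for depth; depth at 24 (size 8, align 8) → ends 32; channels at 32 (size 8, align 8) → ends 40; total 40 bytes, alignment 8
uid at 0 (size 4, align 2) → ends 4
cpu at 4 (size 40, align 2) → ends 44
gid at 44 (size 3, align 1) → ends 47
pad 1 to align 2 for refcount
refcount at 48 (size 2, align 2) → ends 50
start_time at 50 (size 9, align 1) → ends 59
pad 1 to align 2 for lock
lock at 60 (size 8, align 2) → ends 68
state at 68 (size 1, align 1) → ends 69
pad 1 to align 2 for rss
rss at 70 (size 8, align 2) → ends 78
total 78 bytes, alignment 2
array of 25: 25 × 78 = 1950

1950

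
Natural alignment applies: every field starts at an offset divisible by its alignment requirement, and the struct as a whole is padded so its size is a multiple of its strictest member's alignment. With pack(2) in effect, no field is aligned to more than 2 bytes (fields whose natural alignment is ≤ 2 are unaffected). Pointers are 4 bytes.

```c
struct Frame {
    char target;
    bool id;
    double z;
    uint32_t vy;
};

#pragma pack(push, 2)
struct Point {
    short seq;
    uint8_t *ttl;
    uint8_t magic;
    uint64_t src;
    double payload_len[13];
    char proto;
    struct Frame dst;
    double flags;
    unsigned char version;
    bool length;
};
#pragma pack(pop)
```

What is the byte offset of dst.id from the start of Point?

123

Frame: target at 0 (size 1, align 1) → ends 1; id at 1 (size 1, align 1) → ends 2; pad 6 to align 8 for z; z at 8 (size 8, align 8) → ends 16; vy at 16 (size 4, align 4) → ends 20; tail pad 4 to reach multiple of 8; total 24 bytes, alignment 8
seq at 0 (size 2, align 2) → ends 2
ttl at 2 (size 4, align 2) → ends 6
magic at 6 (size 1, align 1) → ends 7
pad 1 to align 2 for src
src at 8 (size 8, align 2) → ends 16
payload_len at 16 (size 104, align 2) → ends 120
proto at 120 (size 1, align 1) → ends 121
pad 1 to align 2 for dst
dst at 122 (size 24, align 2) → ends 146
within Frame: id at 1
122 + 1 = 123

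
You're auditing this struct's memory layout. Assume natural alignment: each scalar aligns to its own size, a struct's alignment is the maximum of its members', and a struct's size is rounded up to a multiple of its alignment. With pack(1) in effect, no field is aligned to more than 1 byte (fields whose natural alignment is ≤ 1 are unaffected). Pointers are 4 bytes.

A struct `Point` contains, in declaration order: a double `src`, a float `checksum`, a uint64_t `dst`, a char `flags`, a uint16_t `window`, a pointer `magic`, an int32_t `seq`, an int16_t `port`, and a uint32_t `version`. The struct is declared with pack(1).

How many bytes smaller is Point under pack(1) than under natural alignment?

11

natural layout:
  src at 0 (size 8, align 8) → ends 8
  checksum at 8 (size 4, align 4) → ends 12
  pad 4 to align 8 for dst
  dst at 16 (size 8, align 8) → ends 24
  flags at 24 (size 1, align 1) → ends 25
  pad 1 to align 2 for window
  window at 26 (size 2, align 2) → ends 28
  magic at 28 (size 4, align 4) → ends 32
  seq at 32 (size 4, align 4) → ends 36
  port at 36 (size 2, align 2) → ends 38
  pad 2 to align 4 for version
  version at 40 (size 4, align 4) → ends 44
  tail pad 4 to reach multiple of 8
  total 48 bytes, alignment 8
packed(1) layout:
  src at 0 (size 8, align 1) → ends 8
  checksum at 8 (size 4, align 1) → ends 12
  dst at 12 (size 8, align 1) → ends 20
  flags at 20 (size 1, align 1) → ends 21
  window at 21 (size 2, align 1) → ends 23
  magic at 23 (size 4, align 1) → ends 27
  seq at 27 (size 4, align 1) → ends 31
  port at 31 (size 2, align 1) → ends 33
  version at 33 (size 4, align 1) → ends 37
  total 37 bytes, alignment 1
48 − 37 = 11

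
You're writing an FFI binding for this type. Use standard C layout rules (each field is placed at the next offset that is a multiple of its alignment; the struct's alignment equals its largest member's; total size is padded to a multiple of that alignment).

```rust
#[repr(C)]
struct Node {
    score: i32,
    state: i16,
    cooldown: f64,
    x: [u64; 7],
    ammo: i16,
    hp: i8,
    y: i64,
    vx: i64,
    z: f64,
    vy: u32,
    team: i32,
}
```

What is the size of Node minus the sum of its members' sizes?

0..4  score  (4B, 4-aligned)
4..6  state  (2B, 2-aligned)
6..8  -- padding (2B)
8..16  cooldown  (8B, 8-aligned)
16..72  x  (56B, 8-aligned)
72..74  ammo  (2B, 2-aligned)
74..75  hp  (1B, 1-aligned)
75..80  -- padding (5B)
80..88  y  (8B, 8-aligned)
88..96  vx  (8B, 8-aligned)
96..104  z  (8B, 8-aligned)
104..108  vy  (4B, 4-aligned)
108..112  team  (4B, 4-aligned)
sizeof = 112, alignof = 8
data bytes 105, size 112 → padding 7

7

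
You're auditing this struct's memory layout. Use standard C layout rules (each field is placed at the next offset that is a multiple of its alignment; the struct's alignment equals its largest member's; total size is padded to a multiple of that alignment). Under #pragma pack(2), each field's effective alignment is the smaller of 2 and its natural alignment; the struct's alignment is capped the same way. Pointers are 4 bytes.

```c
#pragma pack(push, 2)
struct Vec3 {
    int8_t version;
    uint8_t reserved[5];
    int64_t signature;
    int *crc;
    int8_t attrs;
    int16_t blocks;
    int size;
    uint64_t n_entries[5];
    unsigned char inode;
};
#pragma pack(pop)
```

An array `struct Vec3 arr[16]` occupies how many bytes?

1088

0..1  version  (1B, 1-aligned)
1..6  reserved  (5B, 1-aligned)
6..14  signature  (8B, 2-aligned)
14..18  crc  (4B, 2-aligned)
18..19  attrs  (1B, 1-aligned)
19..20  -- padding (1B)
20..22  blocks  (2B, 2-aligned)
22..26  size  (4B, 2-aligned)
26..66  n_entries  (40B, 2-aligned)
66..67  inode  (1B, 1-aligned)
67..68  -- tail padding (1B)
sizeof = 68, alignof = 2
array of 16: 16 × 68 = 1088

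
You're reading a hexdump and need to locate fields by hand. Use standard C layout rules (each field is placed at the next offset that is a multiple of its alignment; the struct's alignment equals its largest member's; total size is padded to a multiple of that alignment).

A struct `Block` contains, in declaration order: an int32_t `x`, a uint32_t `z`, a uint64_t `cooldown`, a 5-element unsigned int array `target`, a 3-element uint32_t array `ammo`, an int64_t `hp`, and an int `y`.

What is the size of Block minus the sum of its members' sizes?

0..4  x  (4B, 4-aligned)
4..8  z  (4B, 4-aligned)
8..16  cooldown  (8B, 8-aligned)
16..36  target  (20B, 4-aligned)
36..48  ammo  (12B, 4-aligned)
48..56  hp  (8B, 8-aligned)
56..60  y  (4B, 4-aligned)
60..64  -- tail padding (4B)
sizeof = 64, alignof = 8
data bytes 60, size 64 → padding 4

4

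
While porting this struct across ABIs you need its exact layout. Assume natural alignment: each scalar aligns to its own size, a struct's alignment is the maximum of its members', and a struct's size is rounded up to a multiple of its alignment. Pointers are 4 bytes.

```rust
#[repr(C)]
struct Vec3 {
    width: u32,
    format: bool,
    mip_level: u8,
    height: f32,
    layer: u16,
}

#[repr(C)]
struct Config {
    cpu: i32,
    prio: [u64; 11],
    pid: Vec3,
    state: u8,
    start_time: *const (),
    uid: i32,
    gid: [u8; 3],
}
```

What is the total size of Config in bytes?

128

Vec3: width at 0 (size 4, align 4) → ends 4; format at 4 (size 1, align 1) → ends 5; mip_level at 5 (size 1, align 1) → ends 6; pad 2 to align 4 for height; height at 8 (size 4, align 4) → ends 12; layer at 12 (size 2, align 2) → ends 14; tail pad 2 to reach multiple of 4; total 16 bytes, alignment 4
cpu at 0 (size 4, align 4) → ends 4
pad 4 to align 8 for prio
prio at 8 (size 88, align 8) → ends 96
pid at 96 (size 16, align 4) → ends 112
state at 112 (size 1, align 1) → ends 113
pad 3 to align 4 for start_time
start_time at 116 (size 4, align 4) → ends 120
uid at 120 (size 4, align 4) → ends 124
gid at 124 (size 3, align 1) → ends 127
tail pad 1 to reach multiple of 8
total 128 bytes, alignment 8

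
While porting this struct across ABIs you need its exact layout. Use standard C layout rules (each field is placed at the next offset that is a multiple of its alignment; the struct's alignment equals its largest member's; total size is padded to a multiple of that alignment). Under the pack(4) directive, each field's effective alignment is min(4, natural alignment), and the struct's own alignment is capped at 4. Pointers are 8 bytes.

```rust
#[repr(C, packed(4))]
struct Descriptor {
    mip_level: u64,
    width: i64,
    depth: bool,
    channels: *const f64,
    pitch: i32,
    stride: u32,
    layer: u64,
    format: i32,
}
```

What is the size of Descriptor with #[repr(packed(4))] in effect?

48

mip_level at 0 (size 8, align 4) → ends 8
width at 8 (size 8, align 4) → ends 16
depth at 16 (size 1, align 1) → ends 17
pad 3 to align 4 for channels
channels at 20 (size 8, align 4) → ends 28
pitch at 28 (size 4, align 4) → ends 32
stride at 32 (size 4, align 4) → ends 36
layer at 36 (size 8, align 4) → ends 44
format at 44 (size 4, align 4) → ends 48
total 48 bytes, alignment 4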